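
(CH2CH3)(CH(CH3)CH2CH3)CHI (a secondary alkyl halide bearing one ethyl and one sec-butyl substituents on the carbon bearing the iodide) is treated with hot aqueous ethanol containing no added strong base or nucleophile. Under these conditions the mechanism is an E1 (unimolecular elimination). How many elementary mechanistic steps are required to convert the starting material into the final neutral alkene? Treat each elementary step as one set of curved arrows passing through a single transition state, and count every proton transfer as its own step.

3

Step 1: The C–I bond breaks with both electrons going to the iodide; I⁻ leaves and a secondary carbocation remains.
Step 2: Carbocation rearrangement: a 1,2-hydride shift from the adjacent sec-butyl carbon converts the initially-formed secondary cation into the more stable tertiary cation.
Step 3: A weak base (a water (or ethanol) molecule from the solvent) removes a proton from a carbon adjacent to the cationic centre; the electrons of that C–H bond become the new π(C=C) bond, giving the alkene.
Total: 3 elementary steps.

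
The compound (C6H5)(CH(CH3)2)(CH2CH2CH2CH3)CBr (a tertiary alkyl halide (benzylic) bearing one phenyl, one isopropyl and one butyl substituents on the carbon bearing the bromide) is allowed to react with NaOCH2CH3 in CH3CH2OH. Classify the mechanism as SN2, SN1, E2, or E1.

Conditions: a strong base with a tertiary substrate bearing a β-hydrogen.
These conditions are the textbook signature of the E2 pathway.
A strong (often hindered) base removes a β-H in concert with loss of the leaving group — bimolecular elimination.

E2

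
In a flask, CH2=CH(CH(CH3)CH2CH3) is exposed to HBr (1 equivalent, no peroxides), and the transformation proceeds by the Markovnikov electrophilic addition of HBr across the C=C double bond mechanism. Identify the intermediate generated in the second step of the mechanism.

tertiary carbocation

Step 1: Electrophilic addition begins with the π(C=C) electrons forming a bond to the proton of HBr. Following Markovnikov's rule, the resulting cation is secondary. The H–Br bond breaks heterolytically, releasing Br⁻.
Step 2: A hydride (H with its bonding pair) migrates from the adjacent sec-butyl carbon to the cationic centre — a 1,2-hydride shift — upgrading the secondary cation to a tertiary one.
After step 2 the species present is a tertiary carbocation.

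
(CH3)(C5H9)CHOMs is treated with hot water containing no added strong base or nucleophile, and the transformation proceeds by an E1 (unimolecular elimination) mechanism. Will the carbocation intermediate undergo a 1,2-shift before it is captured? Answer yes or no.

The first-formed carbocation is secondary.
The adjacent cyclopentyl carbon already bears 2 other carbon substituents and has a hydrogen to migrate; after a 1,2-hydride shift from that carbon the positive charge sits on a tertiary centre.
Tertiary is more stable than secondary, so the shift occurs.

yes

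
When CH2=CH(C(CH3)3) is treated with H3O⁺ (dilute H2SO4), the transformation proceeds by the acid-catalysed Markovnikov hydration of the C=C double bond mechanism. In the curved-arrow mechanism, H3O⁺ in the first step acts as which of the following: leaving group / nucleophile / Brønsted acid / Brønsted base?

Step 1: Protonation of the alkene by H3O⁺: the π bond acts as the nucleophile and picks up H⁺, giving the more stable (Markovnikov) secondary carbocation. H2O is released.
H3O⁺ in the first step donates a proton in a proton-transfer step — a Brønsted acid.

Brønsted acid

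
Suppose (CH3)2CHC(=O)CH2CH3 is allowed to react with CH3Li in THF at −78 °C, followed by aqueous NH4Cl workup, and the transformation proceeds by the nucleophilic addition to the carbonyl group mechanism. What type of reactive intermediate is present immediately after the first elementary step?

Step 1: Nucleophilic addition: the carbanion-like carbon of CH3Li adds to the carbonyl carbon, pushing the π(C=O) electron pair onto oxygen and giving a tetrahedral alkoxide.
After step 1 the species present is a tetrahedral alkoxide intermediate.

tetrahedral alkoxide intermediate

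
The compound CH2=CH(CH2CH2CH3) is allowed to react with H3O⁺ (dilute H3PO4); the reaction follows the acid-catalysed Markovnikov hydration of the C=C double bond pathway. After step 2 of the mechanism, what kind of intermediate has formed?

oxonium ion

Step 1: The π electrons of the C=C bond attack a proton of H3O⁺; Markovnikov addition places the new C–H on the less-substituted alkene carbon, so the positive charge ends up on the more-substituted carbon — a secondary carbocation. H2O is released.
Step 2: A lone pair on the oxygen of H2O attacks the carbocation, forming a C–O bond and an oxonium ion (a protonated alcohol).
After step 2 the species present is an oxonium ion.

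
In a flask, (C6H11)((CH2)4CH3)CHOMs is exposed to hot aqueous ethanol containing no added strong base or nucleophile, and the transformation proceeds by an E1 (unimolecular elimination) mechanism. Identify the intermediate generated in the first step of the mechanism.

Step 1: Unassisted departure of MsO⁻ (taking the C–O bonding pair) generates a secondary carbocation.
After step 1 the species present is a secondary carbocation.

secondary carbocation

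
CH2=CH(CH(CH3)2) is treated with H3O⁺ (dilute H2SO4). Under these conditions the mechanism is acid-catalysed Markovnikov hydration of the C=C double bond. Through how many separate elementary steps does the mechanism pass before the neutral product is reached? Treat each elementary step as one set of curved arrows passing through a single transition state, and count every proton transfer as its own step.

Step 1: Electrophilic addition begins with the π(C=C) electrons forming a bond to the proton of H3O⁺. Following Markovnikov's rule, the resulting cation is secondary. H2O is released.
Step 2: Carbocation rearrangement: a 1,2-hydride shift from the adjacent isopropyl carbon converts the initially-formed secondary cation into the more stable tertiary cation.
Step 3: Nucleophilic capture of the cation by H2O produces the protonated alcohol (an oxonium ion).
Step 4: Proton transfer from the O–H of the oxonium ion to H2O completes the catalytic cycle and yields the alcohol.
Total: 4 elementary steps.

4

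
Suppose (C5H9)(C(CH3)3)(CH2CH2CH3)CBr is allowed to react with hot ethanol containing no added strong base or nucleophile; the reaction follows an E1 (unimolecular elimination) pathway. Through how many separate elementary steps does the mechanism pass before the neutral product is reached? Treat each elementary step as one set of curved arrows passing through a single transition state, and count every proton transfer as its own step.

2

Step 1: The C–Br bond breaks with both electrons going to the bromide; Br⁻ leaves and a tertiary carbocation remains.
(No 1,2-shift: no single shift to an adjacent carbon would give a more stable cation.)
Step 2: An ethanol molecule (solvent) deprotonates a β-carbon; as the C–H bond breaks, those electrons form the new alkene π bond.
Total: 2 elementary steps.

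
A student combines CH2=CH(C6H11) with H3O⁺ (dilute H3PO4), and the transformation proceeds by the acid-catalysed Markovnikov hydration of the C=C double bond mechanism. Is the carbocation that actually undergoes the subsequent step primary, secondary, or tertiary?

Step 1: The π electrons of the C=C bond attack a proton of H3O⁺; Markovnikov addition places the new C–H on the less-substituted alkene carbon, so the positive charge ends up on the more-substituted carbon — a secondary carbocation. H2O is released.
Step 2: A hydride (H with its bonding pair) migrates from the adjacent cyclohexyl carbon to the cationic centre — a 1,2-hydride shift — upgrading the secondary cation to a tertiary one.
The cation rearranges from secondary to tertiary via a 1,2-hydride shift from the adjacent cyclohexyl carbon; the tertiary cation is what reacts next.

tertiary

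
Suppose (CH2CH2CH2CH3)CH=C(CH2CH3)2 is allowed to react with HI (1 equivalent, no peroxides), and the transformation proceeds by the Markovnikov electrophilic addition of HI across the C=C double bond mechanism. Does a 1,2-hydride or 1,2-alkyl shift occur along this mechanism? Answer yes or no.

no

The first-formed carbocation is tertiary.
No single 1,2-shift to an adjacent carbon would produce a more-substituted cation than the one already present, so no rearrangement occurs.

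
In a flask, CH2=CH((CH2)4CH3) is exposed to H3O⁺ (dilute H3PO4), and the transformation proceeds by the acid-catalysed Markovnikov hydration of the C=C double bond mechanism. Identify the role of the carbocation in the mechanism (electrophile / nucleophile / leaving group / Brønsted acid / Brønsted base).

electrophile

Step 2: Nucleophilic capture of the cation by H2O produces the protonated alcohol (an oxonium ion).
The carbocation accepts an electron pair into an empty or π* orbital — it is the electrophile.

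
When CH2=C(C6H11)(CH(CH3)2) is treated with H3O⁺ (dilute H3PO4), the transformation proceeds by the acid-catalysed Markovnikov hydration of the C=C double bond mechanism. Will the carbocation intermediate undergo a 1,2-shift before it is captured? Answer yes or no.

The first-formed carbocation is tertiary.
No single 1,2-shift to an adjacent carbon would produce a more-substituted cation than the one already present, so no rearrangement occurs.

no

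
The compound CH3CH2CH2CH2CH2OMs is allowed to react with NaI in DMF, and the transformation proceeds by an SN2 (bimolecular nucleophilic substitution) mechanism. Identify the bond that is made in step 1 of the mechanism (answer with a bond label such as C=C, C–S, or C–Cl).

Step 1: I⁻ attacks the back face of the α-carbon while MsO⁻ departs with the C–O bonding pair — a single concerted displacement through a pentacoordinate transition state.
The bond formed in this step is the C–I bond.

C–I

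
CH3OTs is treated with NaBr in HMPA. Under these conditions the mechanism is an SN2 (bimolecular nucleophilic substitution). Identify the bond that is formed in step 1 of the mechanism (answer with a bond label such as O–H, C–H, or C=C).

C–Br

Step 1: The bromide nucleophile donates a lone pair from Br to the α-carbon in a backside attack; simultaneously the C–O σ-bond breaks and both of its electrons leave with TsO⁻. One concerted step with inversion of configuration.
The bond formed in this step is the C–Br bond.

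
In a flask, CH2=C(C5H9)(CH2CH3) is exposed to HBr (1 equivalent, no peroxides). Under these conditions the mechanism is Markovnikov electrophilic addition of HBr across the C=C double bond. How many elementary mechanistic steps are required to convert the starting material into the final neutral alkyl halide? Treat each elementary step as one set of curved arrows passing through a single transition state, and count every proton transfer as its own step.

Step 1: Protonation of the alkene by HBr: the π bond acts as the nucleophile and picks up H⁺, giving the more stable (Markovnikov) tertiary carbocation. The H–Br bond breaks heterolytically, releasing Br⁻.
(No 1,2-shift: no single shift to an adjacent carbon would give a more stable cation.)
Step 2: Nucleophilic attack by Br⁻ on the carbocation completes the addition, giving R–Br.
Total: 2 elementary steps.

2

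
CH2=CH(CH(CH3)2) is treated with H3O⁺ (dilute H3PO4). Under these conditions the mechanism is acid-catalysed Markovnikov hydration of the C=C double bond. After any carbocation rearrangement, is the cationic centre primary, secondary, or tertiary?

tertiary

Step 1: The π electrons of the C=C bond attack a proton of H3O⁺; Markovnikov addition places the new C–H on the less-substituted alkene carbon, so the positive charge ends up on the more-substituted carbon — a secondary carbocation. H2O is released.
Step 2: Carbocation rearrangement: a 1,2-hydride shift from the adjacent isopropyl carbon converts the initially-formed secondary cation into the more stable tertiary cation.
The cation rearranges from secondary to tertiary via a 1,2-hydride shift from the adjacent isopropyl carbon; the tertiary cation is what reacts next.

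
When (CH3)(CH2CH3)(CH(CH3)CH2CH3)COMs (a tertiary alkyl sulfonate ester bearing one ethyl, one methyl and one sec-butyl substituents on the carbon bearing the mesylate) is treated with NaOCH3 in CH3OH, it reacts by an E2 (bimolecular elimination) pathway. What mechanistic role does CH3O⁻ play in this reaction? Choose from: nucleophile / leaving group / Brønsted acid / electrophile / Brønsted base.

Brønsted base

Step 1: In one step, CH3O⁻ pulls off a β-proton, the C–O bond cleaves, and a C=C double bond forms between the α- and β-carbons (E2, anti elimination).
CH3O⁻ accepts a proton in a proton-transfer step — a Brønsted base.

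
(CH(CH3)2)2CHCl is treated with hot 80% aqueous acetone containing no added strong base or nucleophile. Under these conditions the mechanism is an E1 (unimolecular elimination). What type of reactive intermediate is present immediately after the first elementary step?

secondary carbocation

Step 1: Rate-determining heterolysis of the C–Cl bond gives Cl⁻ and a secondary carbocation.
After step 1 the species present is a secondary carbocation.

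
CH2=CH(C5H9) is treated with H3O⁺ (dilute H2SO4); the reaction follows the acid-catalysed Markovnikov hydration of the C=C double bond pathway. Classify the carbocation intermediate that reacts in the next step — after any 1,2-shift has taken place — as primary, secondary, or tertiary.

Step 1: The π electrons of the C=C bond attack a proton of H3O⁺; Markovnikov addition places the new C–H on the less-substituted alkene carbon, so the positive charge ends up on the more-substituted carbon — a secondary carbocation. H2O is released.
Step 2: A hydride (H with its bonding pair) migrates from the adjacent cyclopentyl carbon to the cationic centre — a 1,2-hydride shift — upgrading the secondary cation to a tertiary one.
The cation rearranges from secondary to tertiary via a 1,2-hydride shift from the adjacent cyclopentyl carbon; the tertiary cation is what reacts next.

tertiary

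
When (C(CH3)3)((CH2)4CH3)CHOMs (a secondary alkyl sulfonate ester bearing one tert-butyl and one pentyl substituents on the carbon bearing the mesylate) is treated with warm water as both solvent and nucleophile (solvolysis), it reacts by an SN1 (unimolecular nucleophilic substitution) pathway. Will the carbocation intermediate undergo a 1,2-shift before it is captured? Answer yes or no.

yes

The first-formed carbocation is secondary.
The adjacent tert-butyl carbon has no hydrogen but bears methyl groups; migration of one methyl with its bonding pair (a 1,2-methyl shift) places the charge on a tertiary centre.
Tertiary is more stable than secondary, so the shift occurs.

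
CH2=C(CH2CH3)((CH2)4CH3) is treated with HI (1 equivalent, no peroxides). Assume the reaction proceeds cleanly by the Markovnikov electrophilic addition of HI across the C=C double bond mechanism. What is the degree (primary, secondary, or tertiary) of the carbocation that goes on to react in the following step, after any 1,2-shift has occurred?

Step 1: Electrophilic addition begins with the π(C=C) electrons forming a bond to the proton of HI. Following Markovnikov's rule, the resulting cation is tertiary. The H–I bond breaks heterolytically, releasing I⁻.
No single 1,2-shift to an adjacent carbon would give a more-substituted cation, so no rearrangement occurs.

tertiary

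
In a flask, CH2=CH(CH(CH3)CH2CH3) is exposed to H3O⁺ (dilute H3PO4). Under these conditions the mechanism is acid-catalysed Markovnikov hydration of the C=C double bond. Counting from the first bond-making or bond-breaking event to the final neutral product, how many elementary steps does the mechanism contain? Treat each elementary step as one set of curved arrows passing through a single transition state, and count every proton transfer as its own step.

4

Step 1: The π electrons of the C=C bond attack a proton of H3O⁺; Markovnikov addition places the new C–H on the less-substituted alkene carbon, so the positive charge ends up on the more-substituted carbon — a secondary carbocation. H2O is released.
Step 2: Carbocation rearrangement: a 1,2-hydride shift from the adjacent sec-butyl carbon converts the initially-formed secondary cation into the more stable tertiary cation.
Step 3: Water acts as the nucleophile: an oxygen lone pair bonds to the cationic carbon, giving an oxonium-ion intermediate.
Step 4: H2O removes a proton from the oxonium oxygen, regenerating H3O⁺ and giving the neutral alcohol.
Total: 4 elementary steps.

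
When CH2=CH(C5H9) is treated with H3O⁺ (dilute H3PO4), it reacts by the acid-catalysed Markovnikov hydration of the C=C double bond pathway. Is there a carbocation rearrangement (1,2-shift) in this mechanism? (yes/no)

yes

The first-formed carbocation is secondary.
The adjacent cyclopentyl carbon already bears 2 other carbon substituents and has a hydrogen to migrate; after a 1,2-hydride shift from that carbon the positive charge sits on a tertiary centre.
Tertiary is more stable than secondary, so the shift occurs.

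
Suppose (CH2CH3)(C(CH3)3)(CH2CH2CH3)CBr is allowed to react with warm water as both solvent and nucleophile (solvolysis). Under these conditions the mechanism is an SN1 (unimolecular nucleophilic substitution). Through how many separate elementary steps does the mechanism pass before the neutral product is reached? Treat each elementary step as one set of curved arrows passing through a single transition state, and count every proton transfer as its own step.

Step 1: The C–Br bond breaks with both electrons going to the bromide; Br⁻ leaves and a tertiary carbocation remains.
(No 1,2-shift: no single shift to an adjacent carbon would give a more stable cation.)
Step 2: H2O donates an oxygen lone pair into the empty p orbital of the cation, giving a protonated alcohol (an oxonium ion).
Step 3: Proton transfer from the O–H of the oxonium ion to a solvent molecule delivers the neutral alcohol.
Total: 3 elementary steps.

3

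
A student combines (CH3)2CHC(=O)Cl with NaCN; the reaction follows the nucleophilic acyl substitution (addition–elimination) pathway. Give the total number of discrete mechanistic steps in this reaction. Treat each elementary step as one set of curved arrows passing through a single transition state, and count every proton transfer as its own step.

Step 1: CN⁻ adds to the carbonyl carbon; the C=O π electrons shift onto oxygen and a tetrahedral alkoxide intermediate forms.
Step 2: Collapse of the tetrahedral intermediate: the alkoxide oxygen pushes its lone pair back to re-form C=O while Cl⁻ leaves.
Total: 2 elementary steps.

2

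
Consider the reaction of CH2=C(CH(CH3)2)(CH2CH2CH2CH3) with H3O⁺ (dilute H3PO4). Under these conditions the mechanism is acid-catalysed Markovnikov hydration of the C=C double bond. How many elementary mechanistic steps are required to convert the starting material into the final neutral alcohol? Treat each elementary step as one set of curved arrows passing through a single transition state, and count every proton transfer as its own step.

3

Step 1: Protonation of the alkene by H3O⁺: the π bond acts as the nucleophile and picks up H⁺, giving the more stable (Markovnikov) tertiary carbocation. H2O is released.
(No 1,2-shift: no single shift to an adjacent carbon would give a more stable cation.)
Step 2: Nucleophilic capture of the cation by H2O produces the protonated alcohol (an oxonium ion).
Step 3: Deprotonation of the oxonium ion by a water molecule delivers the neutral alcohol and regenerates the acid catalyst.
Total: 3 elementary steps.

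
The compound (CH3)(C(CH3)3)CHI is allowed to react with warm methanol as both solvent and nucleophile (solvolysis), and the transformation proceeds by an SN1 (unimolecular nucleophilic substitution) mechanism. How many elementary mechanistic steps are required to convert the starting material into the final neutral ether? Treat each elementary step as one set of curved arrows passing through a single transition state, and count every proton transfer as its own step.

4

Step 1: The C–I bond breaks with both electrons going to the iodide; I⁻ leaves and a secondary carbocation remains.
Step 2: Carbocation rearrangement: a 1,2-methyl shift from the adjacent tert-butyl carbon converts the initially-formed secondary cation into the more stable tertiary cation.
Step 3: Nucleophilic capture: the oxygen of CH3OH bonds to the cationic carbon, producing an oxonium-ion intermediate.
Step 4: Deprotonation of the oxonium oxygen by solvent methanol yields the neutral ether.
Total: 4 elementary steps.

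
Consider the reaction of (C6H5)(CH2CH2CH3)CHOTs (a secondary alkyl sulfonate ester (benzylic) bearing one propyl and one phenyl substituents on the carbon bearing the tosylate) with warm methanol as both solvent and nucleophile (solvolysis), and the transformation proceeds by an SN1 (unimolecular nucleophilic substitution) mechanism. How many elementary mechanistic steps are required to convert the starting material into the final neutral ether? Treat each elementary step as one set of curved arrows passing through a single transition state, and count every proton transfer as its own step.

Step 1: Ionisation: the C–O σ-bond cleaves heterolytically; both bonding electrons depart with TsO⁻, leaving a secondary carbocation at the α-carbon.
(No 1,2-shift: no single shift to an adjacent carbon would give a more stable cation.)
Step 2: A lone pair on the oxygen of CH3OH attacks the carbocation, forming a new C–O σ-bond and an oxonium ion.
Step 3: Proton transfer from the O–H of the oxonium ion to a solvent molecule delivers the neutral ether.
Total: 3 elementary steps.

3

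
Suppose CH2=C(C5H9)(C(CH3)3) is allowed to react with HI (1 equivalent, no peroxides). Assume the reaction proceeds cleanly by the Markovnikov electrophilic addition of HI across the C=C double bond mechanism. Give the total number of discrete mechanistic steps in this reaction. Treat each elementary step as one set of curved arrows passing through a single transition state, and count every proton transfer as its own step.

2

Step 1: The π electrons of the C=C bond attack a proton of HI; Markovnikov addition places the new C–H on the less-substituted alkene carbon, so the positive charge ends up on the more-substituted carbon — a tertiary carbocation. The H–I bond breaks heterolytically, releasing I⁻.
(No 1,2-shift: no single shift to an adjacent carbon would give a more stable cation.)
Step 2: The I⁻ anion donates a lone pair to the carbocation, forming the new C–I σ-bond and giving the neutral alkyl halide.
Total: 2 elementary steps.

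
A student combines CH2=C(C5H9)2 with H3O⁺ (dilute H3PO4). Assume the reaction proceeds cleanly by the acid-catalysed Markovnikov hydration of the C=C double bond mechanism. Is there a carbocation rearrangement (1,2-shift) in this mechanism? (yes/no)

The first-formed carbocation is tertiary.
No single 1,2-shift to an adjacent carbon would produce a more-substituted cation than the one already present, so no rearrangement occurs.

no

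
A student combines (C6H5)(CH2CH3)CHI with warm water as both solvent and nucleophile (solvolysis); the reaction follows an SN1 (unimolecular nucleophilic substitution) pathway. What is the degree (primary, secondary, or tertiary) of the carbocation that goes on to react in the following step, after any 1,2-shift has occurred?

secondary

Step 1: Unassisted departure of I⁻ (taking the C–I bonding pair) generates a secondary carbocation.
No single 1,2-shift to an adjacent carbon would give a more-substituted cation, so no rearrangement occurs.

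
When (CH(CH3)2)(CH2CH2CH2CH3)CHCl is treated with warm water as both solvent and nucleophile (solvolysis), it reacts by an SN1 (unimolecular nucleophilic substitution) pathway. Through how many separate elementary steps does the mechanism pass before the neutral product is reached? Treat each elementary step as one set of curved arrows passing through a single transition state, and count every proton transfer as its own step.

Step 1: Unassisted departure of Cl⁻ (taking the C–Cl bonding pair) generates a secondary carbocation.
Step 2: A 1,2-hydride shift from the adjacent isopropyl carbon moves the positive charge from the secondary centre to an adjacent carbon, generating a more stable tertiary carbocation.
Step 3: Nucleophilic capture: the oxygen of H2O bonds to the cationic carbon, producing an oxonium-ion intermediate.
Step 4: Deprotonation of the oxonium oxygen by solvent water yields the neutral alcohol.
Total: 4 elementary steps.

4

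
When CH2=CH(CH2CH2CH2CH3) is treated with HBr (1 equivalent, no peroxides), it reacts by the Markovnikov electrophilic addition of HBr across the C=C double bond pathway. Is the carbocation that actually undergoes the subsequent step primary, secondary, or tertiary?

secondary

Step 1: Protonation of the alkene by HBr: the π bond acts as the nucleophile and picks up H⁺, giving the more stable (Markovnikov) secondary carbocation. The H–Br bond breaks heterolytically, releasing Br⁻.
No single 1,2-shift to an adjacent carbon would give a more-substituted cation, so no rearrangement occurs.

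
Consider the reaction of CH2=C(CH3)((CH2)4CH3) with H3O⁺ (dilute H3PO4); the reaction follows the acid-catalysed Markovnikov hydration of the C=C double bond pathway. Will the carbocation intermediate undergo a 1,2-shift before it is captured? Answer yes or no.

no

The first-formed carbocation is tertiary.
No single 1,2-shift to an adjacent carbon would produce a more-substituted cation than the one already present, so no rearrangement occurs.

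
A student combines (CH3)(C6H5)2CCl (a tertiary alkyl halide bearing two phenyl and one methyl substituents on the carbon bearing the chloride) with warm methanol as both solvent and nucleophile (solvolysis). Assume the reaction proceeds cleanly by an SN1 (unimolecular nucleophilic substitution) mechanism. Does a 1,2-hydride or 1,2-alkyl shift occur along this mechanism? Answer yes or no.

The first-formed carbocation is tertiary.
No single 1,2-shift to an adjacent carbon would produce a more-substituted cation than the one already present, so no rearrangement occurs.

no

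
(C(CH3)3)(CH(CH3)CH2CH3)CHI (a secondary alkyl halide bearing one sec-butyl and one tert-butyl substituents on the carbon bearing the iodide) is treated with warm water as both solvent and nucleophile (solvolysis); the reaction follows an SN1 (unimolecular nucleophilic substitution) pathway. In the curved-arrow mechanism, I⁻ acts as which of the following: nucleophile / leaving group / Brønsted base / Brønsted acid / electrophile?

leaving group

Step 1: Rate-determining heterolysis of the C–I bond gives I⁻ and a secondary carbocation.
I⁻ departs with both electrons of the breaking σ-bond — that is the definition of a leaving group.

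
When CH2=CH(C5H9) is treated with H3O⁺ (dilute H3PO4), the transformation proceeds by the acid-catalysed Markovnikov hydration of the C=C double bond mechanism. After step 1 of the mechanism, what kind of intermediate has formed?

Step 1: The π electrons of the C=C bond attack a proton of H3O⁺; Markovnikov addition places the new C–H on the less-substituted alkene carbon, so the positive charge ends up on the more-substituted carbon — a secondary carbocation. H2O is released.
After step 1 the species present is a secondary carbocation.

secondary carbocation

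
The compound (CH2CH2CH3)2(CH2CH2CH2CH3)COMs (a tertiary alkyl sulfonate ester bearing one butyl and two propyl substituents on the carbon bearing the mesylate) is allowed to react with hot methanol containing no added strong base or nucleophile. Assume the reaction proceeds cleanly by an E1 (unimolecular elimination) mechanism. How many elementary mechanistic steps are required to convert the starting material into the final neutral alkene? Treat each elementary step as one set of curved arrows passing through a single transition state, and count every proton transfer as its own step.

2

Step 1: Unassisted departure of MsO⁻ (taking the C–O bonding pair) generates a tertiary carbocation.
(No 1,2-shift: no single shift to an adjacent carbon would give a more stable cation.)
Step 2: Loss of a β-proton to a methanol molecule of the solvent: the C–H bonding pair collapses toward the cationic carbon to form the C=C π bond, yielding the alkene.
Total: 2 elementary steps.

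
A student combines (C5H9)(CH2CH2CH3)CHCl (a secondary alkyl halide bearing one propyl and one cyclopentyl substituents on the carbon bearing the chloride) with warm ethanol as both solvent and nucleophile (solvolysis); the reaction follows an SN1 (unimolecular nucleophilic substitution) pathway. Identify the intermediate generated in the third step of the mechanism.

oxonium ion

Step 1: Unassisted departure of Cl⁻ (taking the C–Cl bonding pair) generates a secondary carbocation.
Step 2: A hydride (H with its bonding pair) migrates from the adjacent cyclopentyl carbon to the cationic centre — a 1,2-hydride shift — upgrading the secondary cation to a tertiary one.
Step 3: CH3CH2OH donates an oxygen lone pair into the empty p orbital of the cation, giving a protonated ether (an oxonium ion).
After step 3 the species present is an oxonium ion.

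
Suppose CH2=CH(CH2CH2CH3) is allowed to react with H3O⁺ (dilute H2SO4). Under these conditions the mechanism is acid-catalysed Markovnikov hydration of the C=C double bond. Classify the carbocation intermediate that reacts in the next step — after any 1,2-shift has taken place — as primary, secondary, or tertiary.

secondary

Step 1: Electrophilic addition begins with the π(C=C) electrons forming a bond to the proton of H3O⁺. Following Markovnikov's rule, the resulting cation is secondary. H2O is released.
No single 1,2-shift to an adjacent carbon would give a more-substituted cation, so no rearrangement occurs.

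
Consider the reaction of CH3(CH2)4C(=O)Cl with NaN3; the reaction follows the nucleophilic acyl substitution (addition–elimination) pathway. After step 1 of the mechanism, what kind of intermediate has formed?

Step 1: Nucleophilic addition of N3⁻ to the acyl carbon breaks the π(C=O) bond and yields a tetrahedral, anionic intermediate.
After step 1 the species present is a tetrahedral intermediate.

tetrahedral intermediate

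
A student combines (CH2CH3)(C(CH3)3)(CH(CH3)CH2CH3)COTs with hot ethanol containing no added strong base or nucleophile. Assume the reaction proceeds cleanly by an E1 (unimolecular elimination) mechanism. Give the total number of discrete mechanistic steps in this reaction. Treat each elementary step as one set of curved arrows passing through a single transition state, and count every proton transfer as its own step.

2

Step 1: The C–O bond breaks with both electrons going to the tosylate; TsO⁻ leaves and a tertiary carbocation remains.
(No 1,2-shift: no single shift to an adjacent carbon would give a more stable cation.)
Step 2: Loss of a β-proton to an ethanol molecule of the solvent: the C–H bonding pair collapses toward the cationic carbon to form the C=C π bond, yielding the alkene.
Total: 2 elementary steps.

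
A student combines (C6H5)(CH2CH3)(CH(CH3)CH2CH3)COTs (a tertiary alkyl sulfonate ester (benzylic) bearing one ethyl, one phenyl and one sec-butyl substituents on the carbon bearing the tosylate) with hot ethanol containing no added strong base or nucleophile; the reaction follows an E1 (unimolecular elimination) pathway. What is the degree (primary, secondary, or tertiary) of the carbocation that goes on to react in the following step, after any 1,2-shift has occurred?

tertiary

Step 1: Unassisted departure of TsO⁻ (taking the C–O bonding pair) generates a tertiary carbocation.
No single 1,2-shift to an adjacent carbon would give a more-substituted cation, so no rearrangement occurs.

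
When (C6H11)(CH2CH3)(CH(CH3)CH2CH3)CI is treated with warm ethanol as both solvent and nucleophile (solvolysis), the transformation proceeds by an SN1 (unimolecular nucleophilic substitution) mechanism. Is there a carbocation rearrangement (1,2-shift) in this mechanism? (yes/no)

no

The first-formed carbocation is tertiary.
No single 1,2-shift to an adjacent carbon would produce a more-substituted cation than the one already present, so no rearrangement occurs.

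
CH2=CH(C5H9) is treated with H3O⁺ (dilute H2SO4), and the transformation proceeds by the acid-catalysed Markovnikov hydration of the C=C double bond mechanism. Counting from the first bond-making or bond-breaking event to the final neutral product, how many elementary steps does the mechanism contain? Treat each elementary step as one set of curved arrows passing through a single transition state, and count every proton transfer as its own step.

4

Step 1: Electrophilic addition begins with the π(C=C) electrons forming a bond to the proton of H3O⁺. Following Markovnikov's rule, the resulting cation is secondary. H2O is released.
Step 2: A 1,2-hydride shift from the adjacent cyclopentyl carbon moves the positive charge from the secondary centre to an adjacent carbon, generating a more stable tertiary carbocation.
Step 3: A lone pair on the oxygen of H2O attacks the carbocation, forming a C–O bond and an oxonium ion (a protonated alcohol).
Step 4: H2O removes a proton from the oxonium oxygen, regenerating H3O⁺ and giving the neutral alcohol.
Total: 4 elementary steps.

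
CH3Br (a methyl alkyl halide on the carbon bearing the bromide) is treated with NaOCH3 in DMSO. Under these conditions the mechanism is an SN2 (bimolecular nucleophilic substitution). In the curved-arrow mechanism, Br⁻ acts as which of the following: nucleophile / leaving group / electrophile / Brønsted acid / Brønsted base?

leaving group

Step 1: Backside attack by CH3O⁻ on the carbon bearing the bromide: the new C–O bond forms as the C–Br bond breaks, with Walden inversion at carbon.
Br⁻ departs with both electrons of the breaking σ-bond — that is the definition of a leaving group.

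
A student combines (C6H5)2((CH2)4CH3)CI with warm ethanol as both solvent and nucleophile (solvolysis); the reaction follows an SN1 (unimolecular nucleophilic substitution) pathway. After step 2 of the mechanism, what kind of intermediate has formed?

oxonium ion

Step 1: Unassisted departure of I⁻ (taking the C–I bonding pair) generates a tertiary carbocation.
Step 2: Nucleophilic capture: the oxygen of CH3CH2OH bonds to the cationic carbon, producing an oxonium-ion intermediate.
After step 2 the species present is an oxonium ion.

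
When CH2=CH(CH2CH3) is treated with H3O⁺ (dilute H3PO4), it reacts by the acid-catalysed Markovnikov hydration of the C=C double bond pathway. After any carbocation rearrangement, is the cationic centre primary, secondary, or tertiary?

secondary

Step 1: Protonation of the alkene by H3O⁺: the π bond acts as the nucleophile and picks up H⁺, giving the more stable (Markovnikov) secondary carbocation. H2O is released.
No single 1,2-shift to an adjacent carbon would give a more-substituted cation, so no rearrangement occurs.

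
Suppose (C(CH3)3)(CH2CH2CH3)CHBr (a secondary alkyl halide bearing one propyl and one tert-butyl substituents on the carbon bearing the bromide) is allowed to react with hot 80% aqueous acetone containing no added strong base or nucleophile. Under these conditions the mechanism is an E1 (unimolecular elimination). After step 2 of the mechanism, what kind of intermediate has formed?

tertiary carbocation

Step 1: Rate-determining heterolysis of the C–Br bond gives Br⁻ and a secondary carbocation.
Step 2: A methyl group with its bonding pair migrates from the adjacent tert-butyl carbon to the cationic centre — a 1,2-methyl shift — upgrading the secondary cation to a tertiary one.
After step 2 the species present is a tertiary carbocation.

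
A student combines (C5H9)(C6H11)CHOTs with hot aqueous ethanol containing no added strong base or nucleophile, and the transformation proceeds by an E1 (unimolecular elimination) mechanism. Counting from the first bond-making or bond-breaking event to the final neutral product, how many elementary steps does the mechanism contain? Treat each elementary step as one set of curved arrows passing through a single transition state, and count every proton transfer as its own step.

3

Step 1: Unassisted departure of TsO⁻ (taking the C–O bonding pair) generates a secondary carbocation.
Step 2: A 1,2-hydride shift from the adjacent cyclohexyl carbon moves the positive charge from the secondary centre to an adjacent carbon, generating a more stable tertiary carbocation.
Step 3: Loss of a β-proton to a water (or ethanol) molecule of the solvent: the C–H bonding pair collapses toward the cationic carbon to form the C=C π bond, yielding the alkene.
Total: 3 elementary steps.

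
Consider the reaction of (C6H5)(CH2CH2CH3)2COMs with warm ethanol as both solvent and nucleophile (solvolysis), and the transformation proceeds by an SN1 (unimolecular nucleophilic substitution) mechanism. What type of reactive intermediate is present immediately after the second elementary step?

Step 1: The C–O bond breaks with both electrons going to the mesylate; MsO⁻ leaves and a tertiary carbocation remains.
Step 2: Nucleophilic capture: the oxygen of CH3CH2OH bonds to the cationic carbon, producing an oxonium-ion intermediate.
After step 2 the species present is an oxonium ion.

oxonium ion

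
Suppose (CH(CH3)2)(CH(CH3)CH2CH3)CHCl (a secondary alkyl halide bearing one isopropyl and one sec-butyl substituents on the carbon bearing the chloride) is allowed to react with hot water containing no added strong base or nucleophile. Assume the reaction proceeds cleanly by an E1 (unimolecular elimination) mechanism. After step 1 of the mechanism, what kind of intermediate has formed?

secondary carbocation

Step 1: Ionisation: the C–Cl σ-bond cleaves heterolytically; both bonding electrons depart with Cl⁻, leaving a secondary carbocation at the α-carbon.
After step 1 the species present is a secondary carbocation.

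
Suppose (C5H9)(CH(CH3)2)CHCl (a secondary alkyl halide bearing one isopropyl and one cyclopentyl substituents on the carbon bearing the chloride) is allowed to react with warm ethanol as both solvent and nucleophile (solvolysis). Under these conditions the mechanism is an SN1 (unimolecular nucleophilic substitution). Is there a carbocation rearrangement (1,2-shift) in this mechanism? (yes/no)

yes

The first-formed carbocation is secondary.
The adjacent isopropyl carbon already bears 2 other carbon substituents and has a hydrogen to migrate; after a 1,2-hydride shift from that carbon the positive charge sits on a tertiary centre.
Tertiary is more stable than secondary, so the shift occurs.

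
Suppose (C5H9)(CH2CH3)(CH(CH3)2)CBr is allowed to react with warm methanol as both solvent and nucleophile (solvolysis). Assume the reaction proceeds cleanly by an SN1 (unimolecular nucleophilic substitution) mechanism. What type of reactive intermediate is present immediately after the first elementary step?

tertiary carbocation

Step 1: Ionisation: the C–Br σ-bond cleaves heterolytically; both bonding electrons depart with Br⁻, leaving a tertiary carbocation at the α-carbon.
After step 1 the species present is a tertiary carbocation.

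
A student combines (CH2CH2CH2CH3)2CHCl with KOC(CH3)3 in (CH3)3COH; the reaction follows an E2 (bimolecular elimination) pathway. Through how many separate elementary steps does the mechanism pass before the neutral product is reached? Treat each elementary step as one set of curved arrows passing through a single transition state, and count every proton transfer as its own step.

Step 1: In one step, (CH3)3CO⁻ pulls off a β-proton, the C–Cl bond cleaves, and a C=C double bond forms between the α- and β-carbons (E2, anti elimination).
Total: 1 elementary step.

1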